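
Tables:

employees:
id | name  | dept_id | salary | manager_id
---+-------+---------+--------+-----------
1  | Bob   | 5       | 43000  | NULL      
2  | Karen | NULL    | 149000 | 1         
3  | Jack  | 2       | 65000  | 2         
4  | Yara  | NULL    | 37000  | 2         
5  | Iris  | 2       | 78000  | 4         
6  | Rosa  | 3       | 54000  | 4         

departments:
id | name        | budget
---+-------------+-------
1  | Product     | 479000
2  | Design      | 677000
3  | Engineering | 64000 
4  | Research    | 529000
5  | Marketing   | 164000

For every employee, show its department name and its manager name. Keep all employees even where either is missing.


Two LEFT JOINs from the same base table employees: one to departments via dept_id, one to employees itself via manager_id. Both are LEFT so every employee is preserved.
Match against departments:
  - employee 1 (Bob): dept_id=5 -> matches Marketing
  - employee 2 (Karen): dept_id=NULL, no match -> kept with NULL
  - employee 3 (Jack): dept_id=2 -> matches Design
  - employee 4 (Yara): dept_id=NULL, no match -> kept with NULL
  - employee 5 (Iris): dept_id=2 -> matches Design
  - employee 6 (Rosa): dept_id=3 -> matches Engineering
Match against employees (self):
  - employee 1 (Bob): manager_id=NULL -> NULL
  - employee 2 (Karen): manager_id=1 -> Bob
  - employee 3 (Jack): manager_id=2 -> Karen
  - employee 4 (Yara): manager_id=2 -> Karen
  - employee 5 (Iris): manager_id=4 -> Yara
  - employee 6 (Rosa): manager_id=4 -> Yara

SQL:
SELECT a.name, b.name AS department, c.name AS manager
FROM employees a
LEFT JOIN departments b ON a.dept_id = b.id
LEFT JOIN employees c ON a.manager_id = c.id

Result:
name  | department  | manager
------+-------------+--------
Bob   | Marketing   | NULL   
Karen | NULL        | Bob    
Jack  | Design      | Karen  
Yara  | NULL        | Karen  
Iris  | Design      | Yara   
Rosa  | Engineering | Yara   


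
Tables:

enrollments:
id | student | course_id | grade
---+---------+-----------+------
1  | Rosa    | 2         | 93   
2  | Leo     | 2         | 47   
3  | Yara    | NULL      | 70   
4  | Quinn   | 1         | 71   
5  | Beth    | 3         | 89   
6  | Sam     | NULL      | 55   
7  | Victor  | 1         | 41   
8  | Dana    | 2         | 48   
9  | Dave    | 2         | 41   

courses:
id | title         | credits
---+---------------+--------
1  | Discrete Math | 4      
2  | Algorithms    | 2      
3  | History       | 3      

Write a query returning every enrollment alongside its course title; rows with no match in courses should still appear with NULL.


LEFT JOIN keeps every row from enrollments (the left table); where course_id has no match in courses, the course columns become NULL. Walk through each enrollment:
  - enrollment 1 (Rosa): course_id=2 -> matches Algorithms
  - enrollment 2 (Leo): course_id=2 -> matches Algorithms
  - enrollment 3 (Yara): course_id=NULL, no match -> kept with NULL
  - enrollment 4 (Quinn): course_id=1 -> matches Discrete Math
  - enrollment 5 (Beth): course_id=3 -> matches History
  - enrollment 6 (Sam): course_id=NULL, no match -> kept with NULL
  - enrollment 7 (Victor): course_id=1 -> matches Discrete Math
  - enrollment 8 (Dana): course_id=2 -> matches Algorithms
  - enrollment 9 (Dave): course_id=2 -> matches Algorithms
All 9 rows appear; 2 have NULL course.

SQL:
SELECT a.student, b.title AS course
FROM enrollments a
LEFT JOIN courses b ON a.course_id = b.id

Result:
student | course       
--------+--------------
Rosa    | Algorithms   
Leo     | Algorithms   
Yara    | NULL         
Quinn   | Discrete Math
Beth    | History      
Sam     | NULL         
Victor  | Discrete Math
Dana    | Algorithms   
Dave    | Algorithms   


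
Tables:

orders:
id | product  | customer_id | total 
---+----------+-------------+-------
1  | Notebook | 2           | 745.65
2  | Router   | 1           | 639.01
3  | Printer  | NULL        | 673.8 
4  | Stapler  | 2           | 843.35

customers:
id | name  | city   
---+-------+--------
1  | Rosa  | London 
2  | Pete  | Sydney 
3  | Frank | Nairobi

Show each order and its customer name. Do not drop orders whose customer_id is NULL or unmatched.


LEFT JOIN keeps every row from orders (the left table); where customer_id has no match in customers, the customer columns become NULL. Walk through each order:
  - order 1 (Notebook): customer_id=2 -> matches Pete
  - order 2 (Router): customer_id=1 -> matches Rosa
  - order 3 (Printer): customer_id=NULL, no match -> kept with NULL
  - order 4 (Stapler): customer_id=2 -> matches Pete
All 4 rows appear; 1 has NULL customer.

SQL:
SELECT a.product, b.name AS customer
FROM orders a
LEFT JOIN customers b ON a.customer_id = b.id

Result:
product  | customer
---------+---------
Notebook | Pete    
Router   | Rosa    
Printer  | NULL    
Stapler  | Pete    


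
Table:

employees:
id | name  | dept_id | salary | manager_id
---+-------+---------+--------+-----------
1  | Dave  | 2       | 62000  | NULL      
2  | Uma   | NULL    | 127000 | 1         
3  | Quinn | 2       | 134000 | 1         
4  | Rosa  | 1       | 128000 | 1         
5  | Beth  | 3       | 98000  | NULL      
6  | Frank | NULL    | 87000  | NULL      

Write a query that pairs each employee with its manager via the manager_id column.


This is a self-join: employees is joined to a second copy of itself, matching each row's manager_id to another row's id. Use LEFT JOIN so rows with manager_id=NULL are kept.
  - employee 1 (Dave): manager_id=NULL -> NULL
  - employee 2 (Uma): manager_id=1 -> Dave
  - employee 3 (Quinn): manager_id=1 -> Dave
  - employee 4 (Rosa): manager_id=1 -> Dave
  - employee 5 (Beth): manager_id=NULL -> NULL
  - employee 6 (Frank): manager_id=NULL -> NULL

SQL:
SELECT a.name AS item, b.name AS manager
FROM employees a
LEFT JOIN employees b ON a.manager_id = b.id

Result:
item  | manager
------+--------
Dave  | NULL   
Uma   | Dave   
Quinn | Dave   
Rosa  | Dave   
Beth  | NULL   
Frank | NULL   


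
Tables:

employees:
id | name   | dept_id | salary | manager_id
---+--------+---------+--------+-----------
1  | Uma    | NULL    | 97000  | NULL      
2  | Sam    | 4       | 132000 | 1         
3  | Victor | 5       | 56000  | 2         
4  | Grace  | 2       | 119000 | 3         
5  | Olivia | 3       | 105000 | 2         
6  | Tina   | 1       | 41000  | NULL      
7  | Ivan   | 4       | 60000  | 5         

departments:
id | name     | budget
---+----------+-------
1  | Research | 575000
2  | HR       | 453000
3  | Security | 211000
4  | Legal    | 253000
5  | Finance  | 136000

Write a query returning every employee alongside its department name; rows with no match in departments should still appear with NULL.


LEFT JOIN keeps every row from employees (the left table); where dept_id has no match in departments, the department columns become NULL. Walk through each employee:
  - employee 1 (Uma): dept_id=NULL, no match -> kept with NULL
  - employee 2 (Sam): dept_id=4 -> matches Legal
  - employee 3 (Victor): dept_id=5 -> matches Finance
  - employee 4 (Grace): dept_id=2 -> matches HR
  - employee 5 (Olivia): dept_id=3 -> matches Security
  - employee 6 (Tina): dept_id=1 -> matches Research
  - employee 7 (Ivan): dept_id=4 -> matches Legal
All 7 rows appear; 1 has NULL department.

SQL:
SELECT a.name, b.name AS department
FROM employees a
LEFT JOIN departments b ON a.dept_id = b.id

Result:
name   | department
-------+-----------
Uma    | NULL      
Sam    | Legal     
Victor | Finance   
Grace  | HR        
Olivia | Security  
Tina   | Research  
Ivan   | Legal     


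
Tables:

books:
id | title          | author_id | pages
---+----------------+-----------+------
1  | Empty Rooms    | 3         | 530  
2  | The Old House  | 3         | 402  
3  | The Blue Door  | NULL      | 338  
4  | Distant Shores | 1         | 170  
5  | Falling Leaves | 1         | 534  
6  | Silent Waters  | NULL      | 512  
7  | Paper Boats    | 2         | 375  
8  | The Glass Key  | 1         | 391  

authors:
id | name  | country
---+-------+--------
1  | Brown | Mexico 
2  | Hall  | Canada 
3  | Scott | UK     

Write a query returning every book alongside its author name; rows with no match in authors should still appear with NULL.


LEFT JOIN keeps every row from books (the left table); where author_id has no match in authors, the author columns become NULL. Walk through each book:
  - book 1 (Empty Rooms): author_id=3 -> matches Scott
  - book 2 (The Old House): author_id=3 -> matches Scott
  - book 3 (The Blue Door): author_id=NULL, no match -> kept with NULL
  - book 4 (Distant Shores): author_id=1 -> matches Brown
  - book 5 (Falling Leaves): author_id=1 -> matches Brown
  - book 6 (Silent Waters): author_id=NULL, no match -> kept with NULL
  - book 7 (Paper Boats): author_id=2 -> matches Hall
  - book 8 (The Glass Key): author_id=1 -> matches Brown
All 8 rows appear; 2 have NULL author.

SQL:
SELECT a.title, b.name AS author
FROM books a
LEFT JOIN authors b ON a.author_id = b.id

Result:
title          | author
---------------+-------
Empty Rooms    | Scott 
The Old House  | Scott 
The Blue Door  | NULL  
Distant Shores | Brown 
Falling Leaves | Brown 
Silent Waters  | NULL  
Paper Boats    | Hall  
The Glass Key  | Brown 


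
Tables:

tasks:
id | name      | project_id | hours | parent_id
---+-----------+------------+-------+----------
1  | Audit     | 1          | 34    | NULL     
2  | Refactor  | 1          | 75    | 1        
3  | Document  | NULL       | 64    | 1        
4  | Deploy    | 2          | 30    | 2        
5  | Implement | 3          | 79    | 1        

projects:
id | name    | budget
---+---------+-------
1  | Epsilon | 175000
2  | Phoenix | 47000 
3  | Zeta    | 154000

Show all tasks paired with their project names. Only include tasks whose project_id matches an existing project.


INNER JOIN keeps only tasks rows whose project_id matches an id in projects. Walk through each task:
  - task 1 (Audit): project_id=1 -> matches Epsilon
  - task 2 (Refactor): project_id=1 -> matches Epsilon
  - task 3 (Document): project_id=NULL, no match -> dropped
  - task 4 (Deploy): project_id=2 -> matches Phoenix
  - task 5 (Implement): project_id=3 -> matches Zeta
So 1 of 5 rows is dropped.

SQL:
SELECT a.name, b.name AS project
FROM tasks a
INNER JOIN projects b ON a.project_id = b.id

Result:
name      | project
----------+--------
Audit     | Epsilon
Refactor  | Epsilon
Deploy    | Phoenix
Implement | Zeta   


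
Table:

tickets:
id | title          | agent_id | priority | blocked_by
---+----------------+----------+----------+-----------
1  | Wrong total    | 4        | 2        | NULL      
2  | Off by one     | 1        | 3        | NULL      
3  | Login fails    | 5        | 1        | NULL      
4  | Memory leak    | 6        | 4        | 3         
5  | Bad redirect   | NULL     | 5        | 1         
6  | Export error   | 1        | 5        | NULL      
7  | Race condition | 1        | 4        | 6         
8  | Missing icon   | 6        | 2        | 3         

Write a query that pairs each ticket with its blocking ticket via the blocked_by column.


This is a self-join: tickets is joined to a second copy of itself, matching each row's blocked_by to another row's id. Use LEFT JOIN so rows with blocked_by=NULL are kept.
  - ticket 1 (Wrong total): blocked_by=NULL -> NULL
  - ticket 2 (Off by one): blocked_by=NULL -> NULL
  - ticket 3 (Login fails): blocked_by=NULL -> NULL
  - ticket 4 (Memory leak): blocked_by=3 -> Login fails
  - ticket 5 (Bad redirect): blocked_by=1 -> Wrong total
  - ticket 6 (Export error): blocked_by=NULL -> NULL
  - ticket 7 (Race condition): blocked_by=6 -> Export error
  - ticket 8 (Missing icon): blocked_by=3 -> Login fails

SQL:
SELECT a.title AS item, b.title AS blocked_by
FROM tickets a
LEFT JOIN tickets b ON a.blocked_by = b.id

Result:
item           | blocked_by  
---------------+-------------
Wrong total    | NULL        
Off by one     | NULL        
Login fails    | NULL        
Memory leak    | Login fails 
Bad redirect   | Wrong total 
Export error   | NULL        
Race condition | Export error
Missing icon   | Login fails 


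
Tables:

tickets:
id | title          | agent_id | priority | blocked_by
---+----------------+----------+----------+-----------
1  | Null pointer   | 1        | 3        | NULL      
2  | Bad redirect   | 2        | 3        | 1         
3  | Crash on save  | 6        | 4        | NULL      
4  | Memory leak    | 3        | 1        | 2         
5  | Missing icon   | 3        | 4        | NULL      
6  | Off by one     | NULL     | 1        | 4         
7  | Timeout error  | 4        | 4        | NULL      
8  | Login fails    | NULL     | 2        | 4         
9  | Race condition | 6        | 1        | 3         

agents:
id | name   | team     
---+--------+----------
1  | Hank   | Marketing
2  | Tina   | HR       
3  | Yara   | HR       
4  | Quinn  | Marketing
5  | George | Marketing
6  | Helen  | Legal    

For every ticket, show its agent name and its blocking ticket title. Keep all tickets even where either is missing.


Two LEFT JOINs from the same base table tickets: one to agents via agent_id, one to tickets itself via blocked_by. Both are LEFT so every ticket is preserved.
Match against agents:
  - ticket 1 (Null pointer): agent_id=1 -> matches Hank
  - ticket 2 (Bad redirect): agent_id=2 -> matches Tina
  - ticket 3 (Crash on save): agent_id=6 -> matches Helen
  - ticket 4 (Memory leak): agent_id=3 -> matches Yara
  - ticket 5 (Missing icon): agent_id=3 -> matches Yara
  - ticket 6 (Off by one): agent_id=NULL, no match -> kept with NULL
  - ticket 7 (Timeout error): agent_id=4 -> matches Quinn
  - ticket 8 (Login fails): agent_id=NULL, no match -> kept with NULL
  - ticket 9 (Race condition): agent_id=6 -> matches Helen
Match against tickets (self):
  - ticket 1 (Null pointer): blocked_by=NULL -> NULL
  - ticket 2 (Bad redirect): blocked_by=1 -> Null pointer
  - ticket 3 (Crash on save): blocked_by=NULL -> NULL
  - ticket 4 (Memory leak): blocked_by=2 -> Bad redirect
  - ticket 5 (Missing icon): blocked_by=NULL -> NULL
  - ticket 6 (Off by one): blocked_by=4 -> Memory leak
  - ticket 7 (Timeout error): blocked_by=NULL -> NULL
  - ticket 8 (Login fails): blocked_by=4 -> Memory leak
  - ticket 9 (Race condition): blocked_by=3 -> Crash on save

SQL:
SELECT a.title, b.name AS agent, c.title AS blocked_by
FROM tickets a
LEFT JOIN agents b ON a.agent_id = b.id
LEFT JOIN tickets c ON a.blocked_by = c.id

Result:
title          | agent | blocked_by   
---------------+-------+--------------
Null pointer   | Hank  | NULL         
Bad redirect   | Tina  | Null pointer 
Crash on save  | Helen | NULL         
Memory leak    | Yara  | Bad redirect 
Missing icon   | Yara  | NULL         
Off by one     | NULL  | Memory leak  
Timeout error  | Quinn | NULL         
Login fails    | NULL  | Memory leak  
Race condition | Helen | Crash on save


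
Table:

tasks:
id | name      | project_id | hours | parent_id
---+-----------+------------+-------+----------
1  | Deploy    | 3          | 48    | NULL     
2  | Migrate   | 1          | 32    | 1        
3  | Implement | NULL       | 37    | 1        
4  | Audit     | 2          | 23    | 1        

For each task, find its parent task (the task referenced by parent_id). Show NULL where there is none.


This is a self-join: tasks is joined to a second copy of itself, matching each row's parent_id to another row's id. Use LEFT JOIN so rows with parent_id=NULL are kept.
  - task 1 (Deploy): parent_id=NULL -> NULL
  - task 2 (Migrate): parent_id=1 -> Deploy
  - task 3 (Implement): parent_id=1 -> Deploy
  - task 4 (Audit): parent_id=1 -> Deploy

SQL:
SELECT a.name AS item, b.name AS parent
FROM tasks a
LEFT JOIN tasks b ON a.parent_id = b.id

Result:
item      | parent
----------+-------
Deploy    | NULL  
Migrate   | Deploy
Implement | Deploy
Audit     | Deploy


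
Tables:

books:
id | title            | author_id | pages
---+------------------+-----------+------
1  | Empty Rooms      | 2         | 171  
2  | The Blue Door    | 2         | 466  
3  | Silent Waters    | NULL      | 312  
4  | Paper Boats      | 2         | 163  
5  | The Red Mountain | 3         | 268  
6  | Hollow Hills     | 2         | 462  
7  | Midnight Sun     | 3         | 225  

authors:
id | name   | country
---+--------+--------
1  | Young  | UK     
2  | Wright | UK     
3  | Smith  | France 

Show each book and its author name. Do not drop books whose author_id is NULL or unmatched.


LEFT JOIN keeps every row from books (the left table); where author_id has no match in authors, the author columns become NULL. Walk through each book:
  - book 1 (Empty Rooms): author_id=2 -> matches Wright
  - book 2 (The Blue Door): author_id=2 -> matches Wright
  - book 3 (Silent Waters): author_id=NULL, no match -> kept with NULL
  - book 4 (Paper Boats): author_id=2 -> matches Wright
  - book 5 (The Red Mountain): author_id=3 -> matches Smith
  - book 6 (Hollow Hills): author_id=2 -> matches Wright
  - book 7 (Midnight Sun): author_id=3 -> matches Smith
All 7 rows appear; 1 has NULL author.

SQL:
SELECT a.title, b.name AS author
FROM books a
LEFT JOIN authors b ON a.author_id = b.id

Result:
title            | author
-----------------+-------
Empty Rooms      | Wright
The Blue Door    | Wright
Silent Waters    | NULL  
Paper Boats      | Wright
The Red Mountain | Smith 
Hollow Hills     | Wright
Midnight Sun     | Smith 


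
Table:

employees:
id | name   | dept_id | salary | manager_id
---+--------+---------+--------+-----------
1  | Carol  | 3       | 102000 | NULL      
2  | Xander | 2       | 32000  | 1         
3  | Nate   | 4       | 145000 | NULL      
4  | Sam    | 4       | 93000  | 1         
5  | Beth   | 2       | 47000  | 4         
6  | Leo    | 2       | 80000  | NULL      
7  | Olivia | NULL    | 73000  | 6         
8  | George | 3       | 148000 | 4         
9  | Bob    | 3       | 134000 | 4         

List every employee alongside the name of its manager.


This is a self-join: employees is joined to a second copy of itself, matching each row's manager_id to another row's id. Use LEFT JOIN so rows with manager_id=NULL are kept.
  - employee 1 (Carol): manager_id=NULL -> NULL
  - employee 2 (Xander): manager_id=1 -> Carol
  - employee 3 (Nate): manager_id=NULL -> NULL
  - employee 4 (Sam): manager_id=1 -> Carol
  - employee 5 (Beth): manager_id=4 -> Sam
  - employee 6 (Leo): manager_id=NULL -> NULL
  - employee 7 (Olivia): manager_id=6 -> Leo
  - employee 8 (George): manager_id=4 -> Sam
  - employee 9 (Bob): manager_id=4 -> Sam

SQL:
SELECT a.name AS item, b.name AS manager
FROM employees a
LEFT JOIN employees b ON a.manager_id = b.id

Result:
item   | manager
-------+--------
Carol  | NULL   
Xander | Carol  
Nate   | NULL   
Sam    | Carol  
Beth   | Sam    
Leo    | NULL   
Olivia | Leo    
George | Sam    
Bob    | Sam    


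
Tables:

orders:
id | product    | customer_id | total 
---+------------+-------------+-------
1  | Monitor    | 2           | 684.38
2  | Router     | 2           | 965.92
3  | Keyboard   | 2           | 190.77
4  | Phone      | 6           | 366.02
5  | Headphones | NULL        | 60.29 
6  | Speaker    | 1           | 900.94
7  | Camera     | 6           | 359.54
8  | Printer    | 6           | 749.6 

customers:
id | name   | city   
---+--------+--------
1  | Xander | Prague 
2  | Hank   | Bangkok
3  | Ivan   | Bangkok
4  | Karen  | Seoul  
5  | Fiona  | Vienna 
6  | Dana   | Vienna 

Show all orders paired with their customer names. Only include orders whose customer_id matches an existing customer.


INNER JOIN keeps only orders rows whose customer_id matches an id in customers. Walk through each order:
  - order 1 (Monitor): customer_id=2 -> matches Hank
  - order 2 (Router): customer_id=2 -> matches Hank
  - order 3 (Keyboard): customer_id=2 -> matches Hank
  - order 4 (Phone): customer_id=6 -> matches Dana
  - order 5 (Headphones): customer_id=NULL, no match -> dropped
  - order 6 (Speaker): customer_id=1 -> matches Xander
  - order 7 (Camera): customer_id=6 -> matches Dana
  - order 8 (Printer): customer_id=6 -> matches Dana
So 1 of 8 rows is dropped.

SQL:
SELECT a.product, b.name AS customer
FROM orders a
INNER JOIN customers b ON a.customer_id = b.id

Result:
product  | customer
---------+---------
Monitor  | Hank    
Router   | Hank    
Keyboard | Hank    
Phone    | Dana    
Speaker  | Xander  
Camera   | Dana    
Printer  | Dana    


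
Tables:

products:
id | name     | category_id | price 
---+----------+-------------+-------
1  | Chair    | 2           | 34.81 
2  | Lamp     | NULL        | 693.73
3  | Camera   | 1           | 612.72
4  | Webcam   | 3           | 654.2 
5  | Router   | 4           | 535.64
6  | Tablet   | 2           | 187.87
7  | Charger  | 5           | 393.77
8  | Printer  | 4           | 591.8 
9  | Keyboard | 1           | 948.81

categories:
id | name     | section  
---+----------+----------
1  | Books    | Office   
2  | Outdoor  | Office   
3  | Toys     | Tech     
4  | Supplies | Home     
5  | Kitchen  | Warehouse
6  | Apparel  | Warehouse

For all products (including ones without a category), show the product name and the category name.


LEFT JOIN keeps every row from products (the left table); where category_id has no match in categories, the category columns become NULL. Walk through each product:
  - product 1 (Chair): category_id=2 -> matches Outdoor
  - product 2 (Lamp): category_id=NULL, no match -> kept with NULL
  - product 3 (Camera): category_id=1 -> matches Books
  - product 4 (Webcam): category_id=3 -> matches Toys
  - product 5 (Router): category_id=4 -> matches Supplies
  - product 6 (Tablet): category_id=2 -> matches Outdoor
  - product 7 (Charger): category_id=5 -> matches Kitchen
  - product 8 (Printer): category_id=4 -> matches Supplies
  - product 9 (Keyboard): category_id=1 -> matches Books
All 9 rows appear; 1 has NULL category.

SQL:
SELECT a.name, b.name AS category
FROM products a
LEFT JOIN categories b ON a.category_id = b.id

Result:
name     | category
---------+---------
Chair    | Outdoor 
Lamp     | NULL    
Camera   | Books   
Webcam   | Toys    
Router   | Supplies
Tablet   | Outdoor 
Charger  | Kitchen 
Printer  | Supplies
Keyboard | Books   


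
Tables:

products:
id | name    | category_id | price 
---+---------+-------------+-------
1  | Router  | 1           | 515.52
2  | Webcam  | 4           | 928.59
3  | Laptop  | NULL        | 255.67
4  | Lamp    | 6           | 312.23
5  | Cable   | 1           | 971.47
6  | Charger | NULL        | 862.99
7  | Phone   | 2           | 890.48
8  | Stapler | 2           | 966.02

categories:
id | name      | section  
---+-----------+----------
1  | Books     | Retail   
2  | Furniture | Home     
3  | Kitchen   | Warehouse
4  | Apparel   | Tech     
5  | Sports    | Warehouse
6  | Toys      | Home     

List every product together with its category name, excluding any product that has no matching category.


INNER JOIN keeps only products rows whose category_id matches an id in categories. Walk through each product:
  - product 1 (Router): category_id=1 -> matches Books
  - product 2 (Webcam): category_id=4 -> matches Apparel
  - product 3 (Laptop): category_id=NULL, no match -> dropped
  - product 4 (Lamp): category_id=6 -> matches Toys
  - product 5 (Cable): category_id=1 -> matches Books
  - product 6 (Charger): category_id=NULL, no match -> dropped
  - product 7 (Phone): category_id=2 -> matches Furniture
  - product 8 (Stapler): category_id=2 -> matches Furniture
So 2 of 8 rows are dropped.

SQL:
SELECT a.name, b.name AS category
FROM products a
INNER JOIN categories b ON a.category_id = b.id

Result:
name    | category 
--------+----------
Router  | Books    
Webcam  | Apparel  
Lamp    | Toys     
Cable   | Books    
Phone   | Furniture
Stapler | Furniture


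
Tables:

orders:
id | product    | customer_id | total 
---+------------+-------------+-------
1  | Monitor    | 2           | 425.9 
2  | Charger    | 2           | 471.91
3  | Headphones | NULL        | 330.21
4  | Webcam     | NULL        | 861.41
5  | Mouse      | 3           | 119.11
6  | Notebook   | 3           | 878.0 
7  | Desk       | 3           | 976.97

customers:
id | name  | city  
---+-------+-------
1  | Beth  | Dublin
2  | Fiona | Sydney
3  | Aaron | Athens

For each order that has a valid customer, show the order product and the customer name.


INNER JOIN keeps only orders rows whose customer_id matches an id in customers. Walk through each order:
  - order 1 (Monitor): customer_id=2 -> matches Fiona
  - order 2 (Charger): customer_id=2 -> matches Fiona
  - order 3 (Headphones): customer_id=NULL, no match -> dropped
  - order 4 (Webcam): customer_id=NULL, no match -> dropped
  - order 5 (Mouse): customer_id=3 -> matches Aaron
  - order 6 (Notebook): customer_id=3 -> matches Aaron
  - order 7 (Desk): customer_id=3 -> matches Aaron
So 2 of 7 rows are dropped.

SQL:
SELECT a.product, b.name AS customer
FROM orders a
INNER JOIN customers b ON a.customer_id = b.id

Result:
product  | customer
---------+---------
Monitor  | Fiona   
Charger  | Fiona   
Mouse    | Aaron   
Notebook | Aaron   
Desk     | Aaron   


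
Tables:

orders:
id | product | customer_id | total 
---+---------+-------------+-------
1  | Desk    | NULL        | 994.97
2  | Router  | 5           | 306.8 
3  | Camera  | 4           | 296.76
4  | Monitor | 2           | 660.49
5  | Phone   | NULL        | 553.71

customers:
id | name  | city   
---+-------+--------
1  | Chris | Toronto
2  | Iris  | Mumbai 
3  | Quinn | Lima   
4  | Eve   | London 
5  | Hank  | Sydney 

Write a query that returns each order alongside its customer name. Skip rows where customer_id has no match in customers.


INNER JOIN keeps only orders rows whose customer_id matches an id in customers. Walk through each order:
  - order 1 (Desk): customer_id=NULL, no match -> dropped
  - order 2 (Router): customer_id=5 -> matches Hank
  - order 3 (Camera): customer_id=4 -> matches Eve
  - order 4 (Monitor): customer_id=2 -> matches Iris
  - order 5 (Phone): customer_id=NULL, no match -> dropped
So 2 of 5 rows are dropped.

SQL:
SELECT a.product, b.name AS customer
FROM orders a
INNER JOIN customers b ON a.customer_id = b.id

Result:
product | customer
--------+---------
Router  | Hank    
Camera  | Eve     
Monitor | Iris    


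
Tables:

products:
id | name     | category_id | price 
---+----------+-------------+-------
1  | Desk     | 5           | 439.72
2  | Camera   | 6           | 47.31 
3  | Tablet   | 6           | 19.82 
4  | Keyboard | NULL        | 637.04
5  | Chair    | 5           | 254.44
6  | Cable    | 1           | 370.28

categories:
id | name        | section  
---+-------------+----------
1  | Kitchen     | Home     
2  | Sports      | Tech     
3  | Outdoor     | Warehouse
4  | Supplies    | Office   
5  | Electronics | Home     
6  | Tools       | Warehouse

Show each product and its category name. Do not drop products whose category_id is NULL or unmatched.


LEFT JOIN keeps every row from products (the left table); where category_id has no match in categories, the category columns become NULL. Walk through each product:
  - product 1 (Desk): category_id=5 -> matches Electronics
  - product 2 (Camera): category_id=6 -> matches Tools
  - product 3 (Tablet): category_id=6 -> matches Tools
  - product 4 (Keyboard): category_id=NULL, no match -> kept with NULL
  - product 5 (Chair): category_id=5 -> matches Electronics
  - product 6 (Cable): category_id=1 -> matches Kitchen
All 6 rows appear; 1 has NULL category.

SQL:
SELECT a.name, b.name AS category
FROM products a
LEFT JOIN categories b ON a.category_id = b.id

Result:
name     | category   
---------+------------
Desk     | Electronics
Camera   | Tools      
Tablet   | Tools      
Keyboard | NULL       
Chair    | Electronics
Cable    | Kitchen    


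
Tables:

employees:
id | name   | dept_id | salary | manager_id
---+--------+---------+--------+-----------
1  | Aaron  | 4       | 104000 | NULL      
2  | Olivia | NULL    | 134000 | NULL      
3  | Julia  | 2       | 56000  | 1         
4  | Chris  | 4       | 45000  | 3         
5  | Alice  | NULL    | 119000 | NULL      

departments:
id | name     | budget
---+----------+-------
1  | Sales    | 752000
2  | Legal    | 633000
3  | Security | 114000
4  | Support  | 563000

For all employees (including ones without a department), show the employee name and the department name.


LEFT JOIN keeps every row from employees (the left table); where dept_id has no match in departments, the department columns become NULL. Walk through each employee:
  - employee 1 (Aaron): dept_id=4 -> matches Support
  - employee 2 (Olivia): dept_id=NULL, no match -> kept with NULL
  - employee 3 (Julia): dept_id=2 -> matches Legal
  - employee 4 (Chris): dept_id=4 -> matches Support
  - employee 5 (Alice): dept_id=NULL, no match -> kept with NULL
All 5 rows appear; 2 have NULL department.

SQL:
SELECT a.name, b.name AS department
FROM employees a
LEFT JOIN departments b ON a.dept_id = b.id

Result:
name   | department
-------+-----------
Aaron  | Support   
Olivia | NULL      
Julia  | Legal     
Chris  | Support   
Alice  | NULL      


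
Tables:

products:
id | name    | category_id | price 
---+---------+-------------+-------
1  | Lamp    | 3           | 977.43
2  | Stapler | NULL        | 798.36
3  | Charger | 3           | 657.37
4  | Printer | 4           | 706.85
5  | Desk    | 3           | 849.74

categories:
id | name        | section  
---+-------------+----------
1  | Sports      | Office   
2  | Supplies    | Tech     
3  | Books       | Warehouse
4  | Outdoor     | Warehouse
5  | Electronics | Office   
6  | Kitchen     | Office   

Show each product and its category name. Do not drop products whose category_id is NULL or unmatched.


LEFT JOIN keeps every row from products (the left table); where category_id has no match in categories, the category columns become NULL. Walk through each product:
  - product 1 (Lamp): category_id=3 -> matches Books
  - product 2 (Stapler): category_id=NULL, no match -> kept with NULL
  - product 3 (Charger): category_id=3 -> matches Books
  - product 4 (Printer): category_id=4 -> matches Outdoor
  - product 5 (Desk): category_id=3 -> matches Books
All 5 rows appear; 1 has NULL category.

SQL:
SELECT a.name, b.name AS category
FROM products a
LEFT JOIN categories b ON a.category_id = b.id

Result:
name    | category
--------+---------
Lamp    | Books   
Stapler | NULL    
Charger | Books   
Printer | Outdoor 
Desk    | Books   


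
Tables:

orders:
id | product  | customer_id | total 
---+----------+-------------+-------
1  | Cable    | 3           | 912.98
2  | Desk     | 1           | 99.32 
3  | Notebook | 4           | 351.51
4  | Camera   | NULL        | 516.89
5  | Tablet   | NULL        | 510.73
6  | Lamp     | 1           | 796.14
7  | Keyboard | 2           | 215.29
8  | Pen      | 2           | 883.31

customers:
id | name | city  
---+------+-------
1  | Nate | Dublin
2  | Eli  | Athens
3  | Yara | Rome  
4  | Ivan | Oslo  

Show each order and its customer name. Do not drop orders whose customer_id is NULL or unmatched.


LEFT JOIN keeps every row from orders (the left table); where customer_id has no match in customers, the customer columns become NULL. Walk through each order:
  - order 1 (Cable): customer_id=3 -> matches Yara
  - order 2 (Desk): customer_id=1 -> matches Nate
  - order 3 (Notebook): customer_id=4 -> matches Ivan
  - order 4 (Camera): customer_id=NULL, no match -> kept with NULL
  - order 5 (Tablet): customer_id=NULL, no match -> kept with NULL
  - order 6 (Lamp): customer_id=1 -> matches Nate
  - order 7 (Keyboard): customer_id=2 -> matches Eli
  - order 8 (Pen): customer_id=2 -> matches Eli
All 8 rows appear; 2 have NULL customer.

SQL:
SELECT a.product, b.name AS customer
FROM orders a
LEFT JOIN customers b ON a.customer_id = b.id

Result:
product  | customer
---------+---------
Cable    | Yara    
Desk     | Nate    
Notebook | Ivan    
Camera   | NULL    
Tablet   | NULL    
Lamp     | Nate    
Keyboard | Eli     
Pen      | Eli     


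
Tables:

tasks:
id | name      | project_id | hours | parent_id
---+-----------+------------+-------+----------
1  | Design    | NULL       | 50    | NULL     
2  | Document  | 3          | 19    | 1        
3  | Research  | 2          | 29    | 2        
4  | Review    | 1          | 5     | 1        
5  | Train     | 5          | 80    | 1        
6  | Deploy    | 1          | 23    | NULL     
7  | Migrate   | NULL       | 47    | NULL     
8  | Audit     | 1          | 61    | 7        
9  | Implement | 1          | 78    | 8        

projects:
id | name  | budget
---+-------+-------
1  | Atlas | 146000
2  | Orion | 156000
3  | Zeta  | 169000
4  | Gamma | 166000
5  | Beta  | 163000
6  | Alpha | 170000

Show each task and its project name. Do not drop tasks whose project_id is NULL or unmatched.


LEFT JOIN keeps every row from tasks (the left table); where project_id has no match in projects, the project columns become NULL. Walk through each task:
  - task 1 (Design): project_id=NULL, no match -> kept with NULL
  - task 2 (Document): project_id=3 -> matches Zeta
  - task 3 (Research): project_id=2 -> matches Orion
  - task 4 (Review): project_id=1 -> matches Atlas
  - task 5 (Train): project_id=5 -> matches Beta
  - task 6 (Deploy): project_id=1 -> matches Atlas
  - task 7 (Migrate): project_id=NULL, no match -> kept with NULL
  - task 8 (Audit): project_id=1 -> matches Atlas
  - task 9 (Implement): project_id=1 -> matches Atlas
All 9 rows appear; 2 have NULL project.

SQL:
SELECT a.name, b.name AS project
FROM tasks a
LEFT JOIN projects b ON a.project_id = b.id

Result:
name      | project
----------+--------
Design    | NULL   
Document  | Zeta   
Research  | Orion  
Review    | Atlas  
Train     | Beta   
Deploy    | Atlas  
Migrate   | NULL   
Audit     | Atlas  
Implement | Atlas  


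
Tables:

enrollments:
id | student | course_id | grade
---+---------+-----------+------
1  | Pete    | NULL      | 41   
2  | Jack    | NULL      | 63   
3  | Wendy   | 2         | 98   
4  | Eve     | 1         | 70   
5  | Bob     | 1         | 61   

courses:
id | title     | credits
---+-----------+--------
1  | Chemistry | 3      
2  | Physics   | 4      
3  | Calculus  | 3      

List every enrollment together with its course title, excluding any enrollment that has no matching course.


INNER JOIN keeps only enrollments rows whose course_id matches an id in courses. Walk through each enrollment:
  - enrollment 1 (Pete): course_id=NULL, no match -> dropped
  - enrollment 2 (Jack): course_id=NULL, no match -> dropped
  - enrollment 3 (Wendy): course_id=2 -> matches Physics
  - enrollment 4 (Eve): course_id=1 -> matches Chemistry
  - enrollment 5 (Bob): course_id=1 -> matches Chemistry
So 2 of 5 rows are dropped.

SQL:
SELECT a.student, b.title AS course
FROM enrollments a
INNER JOIN courses b ON a.course_id = b.id

Result:
student | course   
--------+----------
Wendy   | Physics  
Eve     | Chemistry
Bob     | Chemistry


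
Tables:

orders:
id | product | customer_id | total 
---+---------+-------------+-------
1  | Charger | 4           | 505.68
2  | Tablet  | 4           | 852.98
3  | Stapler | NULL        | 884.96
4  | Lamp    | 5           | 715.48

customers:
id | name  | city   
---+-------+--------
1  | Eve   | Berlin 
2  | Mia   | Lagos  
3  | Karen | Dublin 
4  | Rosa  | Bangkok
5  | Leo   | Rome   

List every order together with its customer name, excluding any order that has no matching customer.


INNER JOIN keeps only orders rows whose customer_id matches an id in customers. Walk through each order:
  - order 1 (Charger): customer_id=4 -> matches Rosa
  - order 2 (Tablet): customer_id=4 -> matches Rosa
  - order 3 (Stapler): customer_id=NULL, no match -> dropped
  - order 4 (Lamp): customer_id=5 -> matches Leo
So 1 of 4 rows is dropped.

SQL:
SELECT a.product, b.name AS customer
FROM orders a
INNER JOIN customers b ON a.customer_id = b.id

Result:
product | customer
--------+---------
Charger | Rosa    
Tablet  | Rosa    
Lamp    | Leo     


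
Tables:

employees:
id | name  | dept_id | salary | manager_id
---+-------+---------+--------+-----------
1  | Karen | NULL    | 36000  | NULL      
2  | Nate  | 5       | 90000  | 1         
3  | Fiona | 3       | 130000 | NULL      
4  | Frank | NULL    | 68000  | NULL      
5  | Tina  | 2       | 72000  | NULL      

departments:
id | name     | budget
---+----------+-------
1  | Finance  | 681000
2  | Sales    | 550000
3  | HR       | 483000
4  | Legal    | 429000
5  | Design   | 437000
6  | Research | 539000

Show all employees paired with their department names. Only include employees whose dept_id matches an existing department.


INNER JOIN keeps only employees rows whose dept_id matches an id in departments. Walk through each employee:
  - employee 1 (Karen): dept_id=NULL, no match -> dropped
  - employee 2 (Nate): dept_id=5 -> matches Design
  - employee 3 (Fiona): dept_id=3 -> matches HR
  - employee 4 (Frank): dept_id=NULL, no match -> dropped
  - employee 5 (Tina): dept_id=2 -> matches Sales
So 2 of 5 rows are dropped.

SQL:
SELECT a.name, b.name AS department
FROM employees a
INNER JOIN departments b ON a.dept_id = b.id

Result:
name  | department
------+-----------
Nate  | Design    
Fiona | HR        
Tina  | Sales     


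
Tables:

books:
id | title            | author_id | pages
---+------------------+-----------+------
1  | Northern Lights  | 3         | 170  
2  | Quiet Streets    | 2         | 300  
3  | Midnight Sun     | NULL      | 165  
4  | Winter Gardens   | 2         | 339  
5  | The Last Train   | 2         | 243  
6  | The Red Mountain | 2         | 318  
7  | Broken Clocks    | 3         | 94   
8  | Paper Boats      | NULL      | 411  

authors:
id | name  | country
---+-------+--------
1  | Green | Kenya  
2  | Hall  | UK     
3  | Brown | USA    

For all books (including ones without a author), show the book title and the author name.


LEFT JOIN keeps every row from books (the left table); where author_id has no match in authors, the author columns become NULL. Walk through each book:
  - book 1 (Northern Lights): author_id=3 -> matches Brown
  - book 2 (Quiet Streets): author_id=2 -> matches Hall
  - book 3 (Midnight Sun): author_id=NULL, no match -> kept with NULL
  - book 4 (Winter Gardens): author_id=2 -> matches Hall
  - book 5 (The Last Train): author_id=2 -> matches Hall
  - book 6 (The Red Mountain): author_id=2 -> matches Hall
  - book 7 (Broken Clocks): author_id=3 -> matches Brown
  - book 8 (Paper Boats): author_id=NULL, no match -> kept with NULL
All 8 rows appear; 2 have NULL author.

SQL:
SELECT a.title, b.name AS author
FROM books a
LEFT JOIN authors b ON a.author_id = b.id

Result:
title            | author
-----------------+-------
Northern Lights  | Brown 
Quiet Streets    | Hall  
Midnight Sun     | NULL  
Winter Gardens   | Hall  
The Last Train   | Hall  
The Red Mountain | Hall  
Broken Clocks    | Brown 
Paper Boats      | NULL  


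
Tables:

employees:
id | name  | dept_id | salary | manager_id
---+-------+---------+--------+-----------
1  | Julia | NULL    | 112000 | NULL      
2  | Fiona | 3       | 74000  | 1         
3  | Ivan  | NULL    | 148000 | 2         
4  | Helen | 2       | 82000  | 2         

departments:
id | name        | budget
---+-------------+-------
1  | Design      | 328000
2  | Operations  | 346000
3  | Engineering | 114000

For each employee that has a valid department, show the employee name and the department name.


INNER JOIN keeps only employees rows whose dept_id matches an id in departments. Walk through each employee:
  - employee 1 (Julia): dept_id=NULL, no match -> dropped
  - employee 2 (Fiona): dept_id=3 -> matches Engineering
  - employee 3 (Ivan): dept_id=NULL, no match -> dropped
  - employee 4 (Helen): dept_id=2 -> matches Operations
So 2 of 4 rows are dropped.

SQL:
SELECT a.name, b.name AS department
FROM employees a
INNER JOIN departments b ON a.dept_id = b.id

Result:
name  | department 
------+------------
Fiona | Engineering
Helen | Operations 


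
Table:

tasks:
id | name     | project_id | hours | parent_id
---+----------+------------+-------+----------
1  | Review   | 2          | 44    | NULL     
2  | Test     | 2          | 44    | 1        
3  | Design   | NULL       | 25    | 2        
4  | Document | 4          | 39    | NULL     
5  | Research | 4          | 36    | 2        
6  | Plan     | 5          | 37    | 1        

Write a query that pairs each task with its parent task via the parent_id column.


This is a self-join: tasks is joined to a second copy of itself, matching each row's parent_id to another row's id. Use LEFT JOIN so rows with parent_id=NULL are kept.
  - task 1 (Review): parent_id=NULL -> NULL
  - task 2 (Test): parent_id=1 -> Review
  - task 3 (Design): parent_id=2 -> Test
  - task 4 (Document): parent_id=NULL -> NULL
  - task 5 (Research): parent_id=2 -> Test
  - task 6 (Plan): parent_id=1 -> Review

SQL:
SELECT a.name AS item, b.name AS parent
FROM tasks a
LEFT JOIN tasks b ON a.parent_id = b.id

Result:
item     | parent
---------+-------
Review   | NULL  
Test     | Review
Design   | Test  
Document | NULL  
Research | Test  
Plan     | Review
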